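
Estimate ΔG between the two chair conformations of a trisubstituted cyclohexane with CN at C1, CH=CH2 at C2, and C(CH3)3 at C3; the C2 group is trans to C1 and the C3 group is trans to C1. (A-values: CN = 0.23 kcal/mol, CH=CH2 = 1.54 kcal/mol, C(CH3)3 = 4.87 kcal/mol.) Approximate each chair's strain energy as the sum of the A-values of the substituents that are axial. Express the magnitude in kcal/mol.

Chair I (cyano axial, vinyl axial, tert-butyl equatorial): E = 1.77 kcal/mol.
Chair II (cyano equatorial, vinyl equatorial, tert-butyl axial): E = 4.87 kcal/mol.
ΔE = 4.87 − 1.77 = 3.10 kcal/mol; chair I is more stable.

3.10 kcal/mol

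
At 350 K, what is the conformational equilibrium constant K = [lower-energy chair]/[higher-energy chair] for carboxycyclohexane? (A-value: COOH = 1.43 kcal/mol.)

One chair has the carboxyl group axial (E = 1.43 kcal/mol) and the other has it equatorial (E = 0).
ΔG = 1.43 kcal/mol between the two chairs.
K = exp(ΔG/RT) with R = 1.987×10⁻³ kcal mol⁻¹ K⁻¹ and T = 350 K gives K ≈ 7.82.

K ≈ 7.82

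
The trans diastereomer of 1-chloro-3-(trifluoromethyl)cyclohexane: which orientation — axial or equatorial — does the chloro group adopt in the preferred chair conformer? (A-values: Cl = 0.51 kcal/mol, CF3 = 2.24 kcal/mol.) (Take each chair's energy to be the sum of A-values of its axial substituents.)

C1 and C3 have the same parity, so for the trans isomer the two substituents are one axial and one equatorial in each chair.
Chair I (chloro axial, trifluoromethyl equatorial): E = 0.51 kcal/mol.
Chair II (chloro equatorial, trifluoromethyl axial): E = 2.24 kcal/mol.
Chair I is the more stable (lower-energy) conformer, and in that chair the chloro group is axial.

axial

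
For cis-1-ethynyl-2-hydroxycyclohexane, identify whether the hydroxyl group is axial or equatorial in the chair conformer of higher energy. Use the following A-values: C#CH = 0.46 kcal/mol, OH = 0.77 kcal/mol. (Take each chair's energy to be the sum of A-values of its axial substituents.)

C1 and C2 have opposite parity, so for the cis isomer the two substituents are one axial and one equatorial in each chair.
Chair I (ethynyl axial, hydroxyl equatorial): E = 0.46 kcal/mol.
Chair II (ethynyl equatorial, hydroxyl axial): E = 0.77 kcal/mol.
Chair II is the less stable (higher-energy) conformer, and in that chair the hydroxyl group is axial.

axial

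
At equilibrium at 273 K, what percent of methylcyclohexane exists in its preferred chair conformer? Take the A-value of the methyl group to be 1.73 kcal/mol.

One chair has the methyl group axial (E = 1.73 kcal/mol) and the other has it equatorial (E = 0).
ΔG = 1.73 kcal/mol between the two chairs.
K = exp(ΔG/RT) with R = 1.987×10⁻³ kcal mol⁻¹ K⁻¹ and T = 273 K gives K ≈ 24.3.
Fraction in the lower-energy chair = K/(K+1) = 96.0%.

96.0%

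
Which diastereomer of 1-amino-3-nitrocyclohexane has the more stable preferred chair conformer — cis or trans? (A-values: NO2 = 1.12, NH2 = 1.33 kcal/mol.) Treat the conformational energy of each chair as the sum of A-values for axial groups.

At 1,3 positions (parity same): cis → (e,e or a,a); trans → (a,e or e,a).
Best chair for cis: E = 0.00 kcal/mol; best chair for trans: E = 1.12 kcal/mol.
The cis isomer is lower by 1.12 kcal/mol.

cis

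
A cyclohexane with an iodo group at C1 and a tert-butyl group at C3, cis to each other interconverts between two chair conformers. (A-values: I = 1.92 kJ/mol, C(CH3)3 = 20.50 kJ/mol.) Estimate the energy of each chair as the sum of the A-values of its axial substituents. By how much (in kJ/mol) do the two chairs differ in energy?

C1 and C3 have the same parity, so for the cis isomer the two substituents are e,e in one chair and a,a in the other.
Chair I (iodo axial, tert-butyl axial): E = 22.42 kJ/mol.
Chair II (iodo equatorial, tert-butyl equatorial): E = 0.00 kJ/mol.
ΔE = 22.42 − 0.00 = 22.42 kJ/mol; chair II is more stable.

22.42 kJ/mol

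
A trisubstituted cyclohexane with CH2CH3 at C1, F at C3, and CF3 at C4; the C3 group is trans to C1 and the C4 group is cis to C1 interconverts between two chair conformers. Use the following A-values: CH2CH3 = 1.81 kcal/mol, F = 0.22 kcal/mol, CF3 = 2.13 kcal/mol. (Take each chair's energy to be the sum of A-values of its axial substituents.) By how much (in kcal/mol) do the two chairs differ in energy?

Chair I (ethyl axial, fluoro equatorial, trifluoromethyl equatorial): E = 1.81 kcal/mol.
Chair II (ethyl equatorial, fluoro axial, trifluoromethyl axial): E = 2.35 kcal/mol.
ΔE = 2.35 − 1.81 = 0.54 kcal/mol; chair I is more stable.

0.54 kcal/mol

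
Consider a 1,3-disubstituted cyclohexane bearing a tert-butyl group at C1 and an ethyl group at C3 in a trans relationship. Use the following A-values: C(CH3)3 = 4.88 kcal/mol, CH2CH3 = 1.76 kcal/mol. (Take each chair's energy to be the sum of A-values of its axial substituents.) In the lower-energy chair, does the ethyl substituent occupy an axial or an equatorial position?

axial

C1 and C3 have the same parity, so for the trans isomer the two substituents are one axial and one equatorial in each chair.
Chair I (tert-butyl axial, ethyl equatorial): E = 4.88 kcal/mol.
Chair II (tert-butyl equatorial, ethyl axial): E = 1.76 kcal/mol.
Chair II is the more stable (lower-energy) conformer, and in that chair the ethyl group is axial.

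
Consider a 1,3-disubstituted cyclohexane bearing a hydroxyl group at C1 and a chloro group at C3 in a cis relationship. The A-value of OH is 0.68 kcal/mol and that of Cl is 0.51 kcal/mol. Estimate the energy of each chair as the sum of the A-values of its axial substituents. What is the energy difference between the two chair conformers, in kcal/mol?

1.19 kcal/mol

C1 and C3 have the same parity, so for the cis isomer the two substituents are e,e in one chair and a,a in the other.
Chair I (hydroxyl axial, chloro axial): E = 1.19 kcal/mol.
Chair II (hydroxyl equatorial, chloro equatorial): E = 0.00 kcal/mol.
ΔE = 1.19 − 0.00 = 1.19 kcal/mol; chair II is more stable.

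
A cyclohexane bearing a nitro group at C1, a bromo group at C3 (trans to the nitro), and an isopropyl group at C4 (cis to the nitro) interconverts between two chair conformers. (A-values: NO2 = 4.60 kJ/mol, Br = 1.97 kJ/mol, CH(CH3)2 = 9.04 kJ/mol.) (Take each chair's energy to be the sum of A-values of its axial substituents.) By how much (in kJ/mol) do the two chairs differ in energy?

6.41 kJ/mol

Chair I (nitro axial, bromo equatorial, isopropyl equatorial): E = 4.60 kJ/mol.
Chair II (nitro equatorial, bromo axial, isopropyl axial): E = 11.01 kJ/mol.
ΔE = 11.01 − 4.60 = 6.41 kJ/mol; chair I is more stable.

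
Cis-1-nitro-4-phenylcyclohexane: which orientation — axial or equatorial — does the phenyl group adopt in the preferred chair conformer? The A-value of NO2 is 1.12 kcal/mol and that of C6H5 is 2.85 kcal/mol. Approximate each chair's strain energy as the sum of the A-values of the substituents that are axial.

equatorial

C1 and C4 have opposite parity, so for the cis isomer the two substituents are one axial and one equatorial in each chair.
Chair I (nitro axial, phenyl equatorial): E = 1.12 kcal/mol.
Chair II (nitro equatorial, phenyl axial): E = 2.85 kcal/mol.
Chair I is the more stable (lower-energy) conformer, and in that chair the phenyl group is equatorial.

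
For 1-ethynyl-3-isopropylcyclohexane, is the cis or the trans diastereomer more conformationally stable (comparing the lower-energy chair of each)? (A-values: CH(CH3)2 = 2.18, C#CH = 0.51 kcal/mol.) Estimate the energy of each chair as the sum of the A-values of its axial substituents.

cis

At 1,3 positions (parity same): cis → (e,e or a,a); trans → (a,e or e,a).
Best chair for cis: E = 0.00 kcal/mol; best chair for trans: E = 0.51 kcal/mol.
The cis isomer is lower by 0.51 kcal/mol.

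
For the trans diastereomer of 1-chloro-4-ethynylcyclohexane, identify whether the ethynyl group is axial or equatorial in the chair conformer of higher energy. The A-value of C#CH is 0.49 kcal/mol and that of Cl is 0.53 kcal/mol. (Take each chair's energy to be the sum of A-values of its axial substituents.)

axial

C1 and C4 have opposite parity, so for the trans isomer the two substituents are e,e in one chair and a,a in the other.
Chair I (ethynyl axial, chloro axial): E = 1.02 kcal/mol.
Chair II (ethynyl equatorial, chloro equatorial): E = 0.00 kcal/mol.
Chair I is the less stable (higher-energy) conformer, and in that chair the ethynyl group is axial.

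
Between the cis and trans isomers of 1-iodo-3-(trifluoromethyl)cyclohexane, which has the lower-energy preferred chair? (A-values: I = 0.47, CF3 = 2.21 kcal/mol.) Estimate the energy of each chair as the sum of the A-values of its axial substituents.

cis

At 1,3 positions (parity same): cis → (e,e or a,a); trans → (a,e or e,a).
Best chair for cis: E = 0.00 kcal/mol; best chair for trans: E = 0.47 kcal/mol.
The cis isomer is lower by 0.47 kcal/mol.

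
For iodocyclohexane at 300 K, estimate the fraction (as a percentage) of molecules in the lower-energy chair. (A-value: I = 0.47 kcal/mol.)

68.8%

One chair has the iodo group axial (E = 0.47 kcal/mol) and the other has it equatorial (E = 0).
ΔG = 0.47 kcal/mol between the two chairs.
K = exp(ΔG/RT) with R = 1.987×10⁻³ kcal mol⁻¹ K⁻¹ and T = 300 K gives K ≈ 2.2.
Fraction in the lower-energy chair = K/(K+1) = 68.8%.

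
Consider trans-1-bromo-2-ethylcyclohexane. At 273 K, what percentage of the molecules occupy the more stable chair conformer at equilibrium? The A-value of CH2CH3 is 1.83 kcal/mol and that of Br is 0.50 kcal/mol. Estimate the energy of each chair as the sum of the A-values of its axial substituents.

C1 and C2 have opposite parity, so for the trans isomer the two substituents are e,e in one chair and a,a in the other.
Chair I (ethyl axial, bromo axial): E = 2.33 kcal/mol; chair II (ethyl equatorial, bromo equatorial): E = 0.00 kcal/mol.
ΔG = 2.33 kcal/mol between the two chairs.
K = exp(ΔG/RT) with R = 1.987×10⁻³ kcal mol⁻¹ K⁻¹ and T = 273 K gives K ≈ 73.4.
Fraction in the lower-energy chair = K/(K+1) = 98.7%.

98.7%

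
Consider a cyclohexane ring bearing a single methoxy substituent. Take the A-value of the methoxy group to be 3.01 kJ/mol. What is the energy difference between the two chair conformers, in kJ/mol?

A monosubstituted cyclohexane has one chair with the methoxy group axial (E = A = 3.01 kJ/mol) and one with it equatorial (E = 0).
ΔE = 3.01 − 0 = 3.01 kJ/mol.

3.01 kJ/mol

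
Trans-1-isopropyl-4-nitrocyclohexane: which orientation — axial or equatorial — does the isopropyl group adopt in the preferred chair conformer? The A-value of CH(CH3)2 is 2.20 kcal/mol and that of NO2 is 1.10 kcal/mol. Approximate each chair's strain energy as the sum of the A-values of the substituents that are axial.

equatorial

C1 and C4 have opposite parity, so for the trans isomer the two substituents are e,e in one chair and a,a in the other.
Chair I (isopropyl axial, nitro axial): E = 3.30 kcal/mol.
Chair II (isopropyl equatorial, nitro equatorial): E = 0.00 kcal/mol.
Chair II is the more stable (lower-energy) conformer, and in that chair the isopropyl group is equatorial.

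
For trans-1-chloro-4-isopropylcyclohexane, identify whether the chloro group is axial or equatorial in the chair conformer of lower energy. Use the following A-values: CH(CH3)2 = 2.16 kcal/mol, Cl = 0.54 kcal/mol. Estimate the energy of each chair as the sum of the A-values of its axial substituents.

equatorial

C1 and C4 have opposite parity, so for the trans isomer the two substituents are e,e in one chair and a,a in the other.
Chair I (isopropyl axial, chloro axial): E = 2.70 kcal/mol.
Chair II (isopropyl equatorial, chloro equatorial): E = 0.00 kcal/mol.
Chair II is the more stable (lower-energy) conformer, and in that chair the chloro group is equatorial.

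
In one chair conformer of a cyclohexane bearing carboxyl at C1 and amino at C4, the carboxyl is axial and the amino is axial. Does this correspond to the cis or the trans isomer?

trans

C1 and C4 have opposite parity, so their axial bonds point in opposite directions.
With opposite-parity carbons, two substituents on the same face are one axial and one equatorial; opposite faces give both axial or both equatorial.
Here the groups are axial/axial → opposite face → trans.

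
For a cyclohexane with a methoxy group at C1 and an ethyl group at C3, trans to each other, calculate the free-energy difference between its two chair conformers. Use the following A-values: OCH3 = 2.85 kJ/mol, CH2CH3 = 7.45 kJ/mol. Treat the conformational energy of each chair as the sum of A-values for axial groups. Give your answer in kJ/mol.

C1 and C3 have the same parity, so for the trans isomer the two substituents are one axial and one equatorial in each chair.
Chair I (methoxy axial, ethyl equatorial): E = 2.85 kJ/mol.
Chair II (methoxy equatorial, ethyl axial): E = 7.45 kJ/mol.
ΔE = 7.45 − 2.85 = 4.60 kJ/mol; chair I is more stable.

4.60 kJ/mol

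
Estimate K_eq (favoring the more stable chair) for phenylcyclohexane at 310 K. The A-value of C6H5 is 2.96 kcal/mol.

One chair has the phenyl group axial (E = 2.96 kcal/mol) and the other has it equatorial (E = 0).
ΔG = 2.96 kcal/mol between the two chairs.
K = exp(ΔG/RT) with R = 1.987×10⁻³ kcal mol⁻¹ K⁻¹ and T = 310 K gives K ≈ 122.

K ≈ 122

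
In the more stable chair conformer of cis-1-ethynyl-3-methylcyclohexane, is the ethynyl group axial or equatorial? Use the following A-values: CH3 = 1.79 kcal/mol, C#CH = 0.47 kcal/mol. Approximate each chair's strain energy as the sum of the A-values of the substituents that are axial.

C1 and C3 have the same parity, so for the cis isomer the two substituents are e,e in one chair and a,a in the other.
Chair I (methyl axial, ethynyl axial): E = 2.26 kcal/mol.
Chair II (methyl equatorial, ethynyl equatorial): E = 0.00 kcal/mol.
Chair II is the more stable (lower-energy) conformer, and in that chair the ethynyl group is equatorial.

equatorial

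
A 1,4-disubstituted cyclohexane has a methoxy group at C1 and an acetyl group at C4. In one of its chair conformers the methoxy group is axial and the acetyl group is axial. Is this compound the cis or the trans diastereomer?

C1 and C4 have opposite parity, so their axial bonds point in opposite directions.
With opposite-parity carbons, two substituents on the same face are one axial and one equatorial; opposite faces give both axial or both equatorial.
Here the groups are axial/axial → opposite face → trans.

trans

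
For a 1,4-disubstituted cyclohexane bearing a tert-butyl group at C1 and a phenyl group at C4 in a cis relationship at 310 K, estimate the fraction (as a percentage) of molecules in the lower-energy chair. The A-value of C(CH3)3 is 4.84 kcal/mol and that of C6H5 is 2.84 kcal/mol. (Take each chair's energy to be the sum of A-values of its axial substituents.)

C1 and C4 have opposite parity, so for the cis isomer the two substituents are one axial and one equatorial in each chair.
Chair I (tert-butyl axial, phenyl equatorial): E = 4.84 kcal/mol; chair II (tert-butyl equatorial, phenyl axial): E = 2.84 kcal/mol.
ΔG = 2.00 kcal/mol between the two chairs.
K = exp(ΔG/RT) with R = 1.987×10⁻³ kcal mol⁻¹ K⁻¹ and T = 310 K gives K ≈ 25.7.
Fraction in the lower-energy chair = K/(K+1) = 96.3%.

96.3%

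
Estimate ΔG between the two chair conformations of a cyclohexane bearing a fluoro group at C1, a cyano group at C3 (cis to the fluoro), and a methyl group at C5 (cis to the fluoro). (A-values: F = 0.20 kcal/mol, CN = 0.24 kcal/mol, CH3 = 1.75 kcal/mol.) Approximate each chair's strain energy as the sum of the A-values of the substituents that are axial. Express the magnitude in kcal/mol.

Chair I (fluoro axial, cyano axial, methyl axial): E = 2.19 kcal/mol.
Chair II (fluoro equatorial, cyano equatorial, methyl equatorial): E = 0.00 kcal/mol.
ΔE = 2.19 − 0.00 = 2.19 kcal/mol; chair II is more stable.

2.19 kcal/mol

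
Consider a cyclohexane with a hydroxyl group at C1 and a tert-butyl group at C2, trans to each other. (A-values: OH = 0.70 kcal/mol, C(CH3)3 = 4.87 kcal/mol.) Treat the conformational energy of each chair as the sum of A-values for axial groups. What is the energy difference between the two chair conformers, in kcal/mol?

C1 and C2 have opposite parity, so for the trans isomer the two substituents are e,e in one chair and a,a in the other.
Chair I (hydroxyl axial, tert-butyl axial): E = 5.57 kcal/mol.
Chair II (hydroxyl equatorial, tert-butyl equatorial): E = 0.00 kcal/mol.
ΔE = 5.57 − 0.00 = 5.57 kcal/mol; chair II is more stable.

5.57 kcal/mol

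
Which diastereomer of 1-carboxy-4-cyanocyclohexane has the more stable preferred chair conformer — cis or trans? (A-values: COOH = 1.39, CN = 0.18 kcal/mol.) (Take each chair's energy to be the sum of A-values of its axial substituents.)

At 1,4 positions (parity opposite): cis → (a,e or e,a); trans → (e,e or a,a).
Best chair for cis: E = 0.18 kcal/mol; best chair for trans: E = 0.00 kcal/mol.
The trans isomer is lower by 0.18 kcal/mol.

trans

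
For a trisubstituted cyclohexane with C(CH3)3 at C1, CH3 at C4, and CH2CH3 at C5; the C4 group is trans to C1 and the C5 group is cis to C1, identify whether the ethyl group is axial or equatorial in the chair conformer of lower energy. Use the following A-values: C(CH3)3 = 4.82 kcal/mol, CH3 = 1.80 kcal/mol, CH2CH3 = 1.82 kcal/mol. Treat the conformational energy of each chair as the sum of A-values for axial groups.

Chair I (tert-butyl axial, methyl axial, ethyl axial): E = 8.44 kcal/mol.
Chair II (tert-butyl equatorial, methyl equatorial, ethyl equatorial): E = 0.00 kcal/mol.
Chair II is the more stable (lower-energy) conformer, and in that chair the ethyl group is equatorial.

equatorial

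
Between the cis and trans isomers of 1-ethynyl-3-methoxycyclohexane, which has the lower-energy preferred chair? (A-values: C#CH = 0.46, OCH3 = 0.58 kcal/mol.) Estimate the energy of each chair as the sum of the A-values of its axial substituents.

cis

At 1,3 positions (parity same): cis → (e,e or a,a); trans → (a,e or e,a).
Best chair for cis: E = 0.00 kcal/mol; best chair for trans: E = 0.46 kcal/mol.
The cis isomer is lower by 0.46 kcal/mol.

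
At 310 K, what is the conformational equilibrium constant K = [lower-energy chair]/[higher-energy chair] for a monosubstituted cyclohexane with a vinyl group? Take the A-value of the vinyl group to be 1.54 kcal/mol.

K ≈ 12.2

One chair has the vinyl group axial (E = 1.54 kcal/mol) and the other has it equatorial (E = 0).
ΔG = 1.54 kcal/mol between the two chairs.
K = exp(ΔG/RT) with R = 1.987×10⁻³ kcal mol⁻¹ K⁻¹ and T = 310 K gives K ≈ 12.2.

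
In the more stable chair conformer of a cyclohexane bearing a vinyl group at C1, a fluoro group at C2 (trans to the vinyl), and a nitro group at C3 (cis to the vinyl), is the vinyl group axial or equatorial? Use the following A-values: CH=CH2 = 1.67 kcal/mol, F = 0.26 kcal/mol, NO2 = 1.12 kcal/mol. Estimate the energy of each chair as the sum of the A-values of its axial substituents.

Chair I (vinyl axial, fluoro axial, nitro axial): E = 3.05 kcal/mol.
Chair II (vinyl equatorial, fluoro equatorial, nitro equatorial): E = 0.00 kcal/mol.
Chair II is the more stable (lower-energy) conformer, and in that chair the vinyl group is equatorial.

equatorial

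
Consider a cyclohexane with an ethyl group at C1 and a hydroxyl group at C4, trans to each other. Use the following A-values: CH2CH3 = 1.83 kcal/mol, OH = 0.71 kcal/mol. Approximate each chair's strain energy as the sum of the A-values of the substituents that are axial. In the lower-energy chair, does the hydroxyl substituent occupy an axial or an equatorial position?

equatorial

C1 and C4 have opposite parity, so for the trans isomer the two substituents are e,e in one chair and a,a in the other.
Chair I (ethyl axial, hydroxyl axial): E = 2.54 kcal/mol.
Chair II (ethyl equatorial, hydroxyl equatorial): E = 0.00 kcal/mol.
Chair II is the more stable (lower-energy) conformer, and in that chair the hydroxyl group is equatorial.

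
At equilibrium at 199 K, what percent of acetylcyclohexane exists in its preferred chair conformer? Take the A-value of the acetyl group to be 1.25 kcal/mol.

95.9%

One chair has the acetyl group axial (E = 1.25 kcal/mol) and the other has it equatorial (E = 0).
ΔG = 1.25 kcal/mol between the two chairs.
K = exp(ΔG/RT) with R = 1.987×10⁻³ kcal mol⁻¹ K⁻¹ and T = 199 K gives K ≈ 23.6.
Fraction in the lower-energy chair = K/(K+1) = 95.9%.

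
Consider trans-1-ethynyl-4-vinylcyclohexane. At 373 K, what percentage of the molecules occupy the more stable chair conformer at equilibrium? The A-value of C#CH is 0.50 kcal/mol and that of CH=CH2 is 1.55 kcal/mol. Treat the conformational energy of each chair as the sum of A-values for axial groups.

C1 and C4 have opposite parity, so for the trans isomer the two substituents are e,e in one chair and a,a in the other.
Chair I (ethynyl axial, vinyl axial): E = 2.05 kcal/mol; chair II (ethynyl equatorial, vinyl equatorial): E = 0.00 kcal/mol.
ΔG = 2.05 kcal/mol between the two chairs.
K = exp(ΔG/RT) with R = 1.987×10⁻³ kcal mol⁻¹ K⁻¹ and T = 373 K gives K ≈ 15.9.
Fraction in the lower-energy chair = K/(K+1) = 94.1%.

94.1%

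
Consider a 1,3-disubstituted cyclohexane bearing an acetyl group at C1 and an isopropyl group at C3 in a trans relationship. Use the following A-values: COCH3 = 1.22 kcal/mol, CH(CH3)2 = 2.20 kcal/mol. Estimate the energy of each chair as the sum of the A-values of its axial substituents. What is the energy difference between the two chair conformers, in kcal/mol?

0.98 kcal/mol

C1 and C3 have the same parity, so for the trans isomer the two substituents are one axial and one equatorial in each chair.
Chair I (acetyl axial, isopropyl equatorial): E = 1.22 kcal/mol.
Chair II (acetyl equatorial, isopropyl axial): E = 2.20 kcal/mol.
ΔE = 2.20 − 1.22 = 0.98 kcal/mol; chair I is more stable.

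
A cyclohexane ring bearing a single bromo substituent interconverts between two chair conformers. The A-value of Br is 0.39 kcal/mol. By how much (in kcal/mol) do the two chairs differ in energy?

A monosubstituted cyclohexane has one chair with the bromo group axial (E = A = 0.39 kcal/mol) and one with it equatorial (E = 0).
ΔE = 0.39 − 0 = 0.39 kcal/mol.

0.39 kcal/mol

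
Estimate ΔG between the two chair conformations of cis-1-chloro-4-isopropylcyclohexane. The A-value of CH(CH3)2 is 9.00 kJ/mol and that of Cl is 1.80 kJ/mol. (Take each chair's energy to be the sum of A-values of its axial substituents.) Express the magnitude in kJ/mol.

C1 and C4 have opposite parity, so for the cis isomer the two substituents are one axial and one equatorial in each chair.
Chair I (isopropyl axial, chloro equatorial): E = 9.00 kJ/mol.
Chair II (isopropyl equatorial, chloro axial): E = 1.80 kJ/mol.
ΔE = 9.00 − 1.80 = 7.20 kJ/mol; chair II is more stable.

7.20 kJ/mol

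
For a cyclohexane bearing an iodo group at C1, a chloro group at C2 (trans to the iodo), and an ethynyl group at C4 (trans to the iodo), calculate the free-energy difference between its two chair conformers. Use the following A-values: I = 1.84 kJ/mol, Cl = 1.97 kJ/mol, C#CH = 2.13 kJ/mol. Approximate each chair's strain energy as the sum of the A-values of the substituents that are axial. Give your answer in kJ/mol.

Chair I (iodo axial, chloro axial, ethynyl axial): E = 5.94 kJ/mol.
Chair II (iodo equatorial, chloro equatorial, ethynyl equatorial): E = 0.00 kJ/mol.
ΔE = 5.94 − 0.00 = 5.94 kJ/mol; chair II is more stable.

5.94 kJ/mol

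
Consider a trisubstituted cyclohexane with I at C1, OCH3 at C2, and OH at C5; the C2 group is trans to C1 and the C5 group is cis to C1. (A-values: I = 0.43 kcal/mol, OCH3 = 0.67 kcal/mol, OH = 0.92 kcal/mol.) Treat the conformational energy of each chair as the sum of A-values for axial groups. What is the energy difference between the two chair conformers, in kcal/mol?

Chair I (iodo axial, methoxy axial, hydroxyl axial): E = 2.02 kcal/mol.
Chair II (iodo equatorial, methoxy equatorial, hydroxyl equatorial): E = 0.00 kcal/mol.
ΔE = 2.02 − 0.00 = 2.02 kcal/mol; chair II is more stable.

2.02 kcal/mol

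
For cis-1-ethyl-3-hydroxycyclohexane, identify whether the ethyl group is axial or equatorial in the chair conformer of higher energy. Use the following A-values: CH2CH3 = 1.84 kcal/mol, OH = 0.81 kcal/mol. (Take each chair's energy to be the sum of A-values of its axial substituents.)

axial

C1 and C3 have the same parity, so for the cis isomer the two substituents are e,e in one chair and a,a in the other.
Chair I (ethyl axial, hydroxyl axial): E = 2.65 kcal/mol.
Chair II (ethyl equatorial, hydroxyl equatorial): E = 0.00 kcal/mol.
Chair I is the less stable (higher-energy) conformer, and in that chair the ethyl group is axial.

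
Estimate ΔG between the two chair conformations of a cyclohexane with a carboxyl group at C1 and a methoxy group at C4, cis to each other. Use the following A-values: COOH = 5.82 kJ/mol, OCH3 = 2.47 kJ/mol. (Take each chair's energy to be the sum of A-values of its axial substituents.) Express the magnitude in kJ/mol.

C1 and C4 have opposite parity, so for the cis isomer the two substituents are one axial and one equatorial in each chair.
Chair I (carboxyl axial, methoxy equatorial): E = 5.82 kJ/mol.
Chair II (carboxyl equatorial, methoxy axial): E = 2.47 kJ/mol.
ΔE = 5.82 − 2.47 = 3.35 kJ/mol; chair II is more stable.

3.35 kJ/mol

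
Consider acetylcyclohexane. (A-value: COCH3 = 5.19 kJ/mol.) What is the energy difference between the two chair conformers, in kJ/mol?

A monosubstituted cyclohexane has one chair with the acetyl group axial (E = A = 5.19 kJ/mol) and one with it equatorial (E = 0).
ΔE = 5.19 − 0 = 5.19 kJ/mol.

5.19 kJ/mol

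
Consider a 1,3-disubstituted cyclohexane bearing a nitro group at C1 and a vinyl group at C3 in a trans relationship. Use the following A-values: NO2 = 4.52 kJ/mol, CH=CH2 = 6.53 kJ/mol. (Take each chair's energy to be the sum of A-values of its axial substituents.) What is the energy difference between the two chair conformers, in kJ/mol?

2.01 kJ/mol

C1 and C3 have the same parity, so for the trans isomer the two substituents are one axial and one equatorial in each chair.
Chair I (nitro axial, vinyl equatorial): E = 4.52 kJ/mol.
Chair II (nitro equatorial, vinyl axial): E = 6.53 kJ/mol.
ΔE = 6.53 − 4.52 = 2.01 kJ/mol; chair I is more stable.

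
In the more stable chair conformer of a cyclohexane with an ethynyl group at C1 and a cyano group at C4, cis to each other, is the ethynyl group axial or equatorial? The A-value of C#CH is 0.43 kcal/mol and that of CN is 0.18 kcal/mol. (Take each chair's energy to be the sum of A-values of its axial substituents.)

equatorial

C1 and C4 have opposite parity, so for the cis isomer the two substituents are one axial and one equatorial in each chair.
Chair I (ethynyl axial, cyano equatorial): E = 0.43 kcal/mol.
Chair II (ethynyl equatorial, cyano axial): E = 0.18 kcal/mol.
Chair II is the more stable (lower-energy) conformer, and in that chair the ethynyl group is equatorial.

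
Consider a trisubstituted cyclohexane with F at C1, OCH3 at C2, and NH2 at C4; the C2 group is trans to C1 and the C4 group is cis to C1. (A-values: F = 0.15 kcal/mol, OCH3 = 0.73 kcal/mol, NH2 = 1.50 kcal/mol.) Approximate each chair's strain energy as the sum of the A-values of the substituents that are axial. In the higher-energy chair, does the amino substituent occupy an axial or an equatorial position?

Chair I (fluoro axial, methoxy axial, amino equatorial): E = 0.88 kcal/mol.
Chair II (fluoro equatorial, methoxy equatorial, amino axial): E = 1.50 kcal/mol.
Chair II is the less stable (higher-energy) conformer, and in that chair the amino group is axial.

axial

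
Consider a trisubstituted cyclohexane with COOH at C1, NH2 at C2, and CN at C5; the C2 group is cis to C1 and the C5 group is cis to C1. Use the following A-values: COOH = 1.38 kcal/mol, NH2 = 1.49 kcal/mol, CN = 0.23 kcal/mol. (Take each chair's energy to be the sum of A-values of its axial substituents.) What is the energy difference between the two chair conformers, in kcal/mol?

0.12 kcal/mol

Chair I (carboxyl axial, amino equatorial, cyano axial): E = 1.61 kcal/mol.
Chair II (carboxyl equatorial, amino axial, cyano equatorial): E = 1.49 kcal/mol.
ΔE = 1.61 − 1.49 = 0.12 kcal/mol; chair II is more stable.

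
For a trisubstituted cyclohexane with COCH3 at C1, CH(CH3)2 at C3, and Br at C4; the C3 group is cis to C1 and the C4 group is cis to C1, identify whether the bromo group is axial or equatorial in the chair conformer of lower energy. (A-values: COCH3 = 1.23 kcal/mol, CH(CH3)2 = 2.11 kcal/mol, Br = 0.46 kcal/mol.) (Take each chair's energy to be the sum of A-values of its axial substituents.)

axial

Chair I (acetyl axial, isopropyl axial, bromo equatorial): E = 3.34 kcal/mol.
Chair II (acetyl equatorial, isopropyl equatorial, bromo axial): E = 0.46 kcal/mol.
Chair II is the more stable (lower-energy) conformer, and in that chair the bromo group is axial.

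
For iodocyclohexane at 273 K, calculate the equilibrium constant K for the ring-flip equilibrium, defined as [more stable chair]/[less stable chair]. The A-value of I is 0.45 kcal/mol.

K ≈ 2.29

One chair has the iodo group axial (E = 0.45 kcal/mol) and the other has it equatorial (E = 0).
ΔG = 0.45 kcal/mol between the two chairs.
K = exp(ΔG/RT) with R = 1.987×10⁻³ kcal mol⁻¹ K⁻¹ and T = 273 K gives K ≈ 2.29.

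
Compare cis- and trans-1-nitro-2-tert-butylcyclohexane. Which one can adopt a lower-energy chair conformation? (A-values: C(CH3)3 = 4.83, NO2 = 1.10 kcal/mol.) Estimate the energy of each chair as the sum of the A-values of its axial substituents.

trans

At 1,2 positions (parity opposite): cis → (a,e or e,a); trans → (e,e or a,a).
Best chair for cis: E = 1.10 kcal/mol; best chair for trans: E = 0.00 kcal/mol.
The trans isomer is lower by 1.10 kcal/mol.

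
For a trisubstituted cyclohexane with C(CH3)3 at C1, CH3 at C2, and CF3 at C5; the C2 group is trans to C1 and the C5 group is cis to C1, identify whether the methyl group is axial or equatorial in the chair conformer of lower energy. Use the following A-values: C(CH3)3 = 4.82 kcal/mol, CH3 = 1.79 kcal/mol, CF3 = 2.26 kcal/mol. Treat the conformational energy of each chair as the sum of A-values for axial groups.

equatorial

Chair I (tert-butyl axial, methyl axial, trifluoromethyl axial): E = 8.87 kcal/mol.
Chair II (tert-butyl equatorial, methyl equatorial, trifluoromethyl equatorial): E = 0.00 kcal/mol.
Chair II is the more stable (lower-energy) conformer, and in that chair the methyl group is equatorial.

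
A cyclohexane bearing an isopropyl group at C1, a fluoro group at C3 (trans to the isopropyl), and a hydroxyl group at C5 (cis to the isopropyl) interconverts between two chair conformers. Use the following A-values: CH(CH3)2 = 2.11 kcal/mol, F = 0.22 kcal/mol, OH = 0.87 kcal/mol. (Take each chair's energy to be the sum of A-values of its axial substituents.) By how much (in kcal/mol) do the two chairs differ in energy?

2.76 kcal/mol

Chair I (isopropyl axial, fluoro equatorial, hydroxyl axial): E = 2.98 kcal/mol.
Chair II (isopropyl equatorial, fluoro axial, hydroxyl equatorial): E = 0.22 kcal/mol.
ΔE = 2.98 − 0.22 = 2.76 kcal/mol; chair II is more stable.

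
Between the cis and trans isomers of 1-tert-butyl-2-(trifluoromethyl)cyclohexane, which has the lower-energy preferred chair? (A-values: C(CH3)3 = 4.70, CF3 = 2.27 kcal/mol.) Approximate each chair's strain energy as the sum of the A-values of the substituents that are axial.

At 1,2 positions (parity opposite): cis → (a,e or e,a); trans → (e,e or a,a).
Best chair for cis: E = 2.27 kcal/mol; best chair for trans: E = 0.00 kcal/mol.
The trans isomer is lower by 2.27 kcal/mol.

trans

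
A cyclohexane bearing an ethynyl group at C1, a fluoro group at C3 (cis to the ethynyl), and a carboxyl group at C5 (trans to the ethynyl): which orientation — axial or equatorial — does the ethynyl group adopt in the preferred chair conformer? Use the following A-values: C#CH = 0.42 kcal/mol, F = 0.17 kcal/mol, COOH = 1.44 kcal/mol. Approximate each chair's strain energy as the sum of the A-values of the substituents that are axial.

axial

Chair I (ethynyl axial, fluoro axial, carboxyl equatorial): E = 0.59 kcal/mol.
Chair II (ethynyl equatorial, fluoro equatorial, carboxyl axial): E = 1.44 kcal/mol.
Chair I is the more stable (lower-energy) conformer, and in that chair the ethynyl group is axial.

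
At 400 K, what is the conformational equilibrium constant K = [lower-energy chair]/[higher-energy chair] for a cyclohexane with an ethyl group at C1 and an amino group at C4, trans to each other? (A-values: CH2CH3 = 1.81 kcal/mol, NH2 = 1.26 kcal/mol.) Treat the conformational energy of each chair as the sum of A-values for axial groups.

K ≈ 47.6

C1 and C4 have opposite parity, so for the trans isomer the two substituents are e,e in one chair and a,a in the other.
Chair I (ethyl axial, amino axial): E = 3.07 kcal/mol; chair II (ethyl equatorial, amino equatorial): E = 0.00 kcal/mol.
ΔG = 3.07 kcal/mol between the two chairs.
K = exp(ΔG/RT) with R = 1.987×10⁻³ kcal mol⁻¹ K⁻¹ and T = 400 K gives K ≈ 47.6.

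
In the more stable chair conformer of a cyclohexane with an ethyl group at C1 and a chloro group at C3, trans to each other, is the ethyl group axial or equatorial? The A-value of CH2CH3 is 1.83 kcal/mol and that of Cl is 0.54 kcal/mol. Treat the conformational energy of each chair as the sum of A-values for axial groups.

equatorial

C1 and C3 have the same parity, so for the trans isomer the two substituents are one axial and one equatorial in each chair.
Chair I (ethyl axial, chloro equatorial): E = 1.83 kcal/mol.
Chair II (ethyl equatorial, chloro axial): E = 0.54 kcal/mol.
Chair II is the more stable (lower-energy) conformer, and in that chair the ethyl group is equatorial.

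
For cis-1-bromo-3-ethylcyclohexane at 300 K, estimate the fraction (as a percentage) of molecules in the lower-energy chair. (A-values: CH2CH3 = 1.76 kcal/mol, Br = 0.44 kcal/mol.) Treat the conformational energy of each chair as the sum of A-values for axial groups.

C1 and C3 have the same parity, so for the cis isomer the two substituents are e,e in one chair and a,a in the other.
Chair I (ethyl axial, bromo axial): E = 2.20 kcal/mol; chair II (ethyl equatorial, bromo equatorial): E = 0.00 kcal/mol.
ΔG = 2.20 kcal/mol between the two chairs.
K = exp(ΔG/RT) with R = 1.987×10⁻³ kcal mol⁻¹ K⁻¹ and T = 300 K gives K ≈ 40.1.
Fraction in the lower-energy chair = K/(K+1) = 97.6%.

97.6%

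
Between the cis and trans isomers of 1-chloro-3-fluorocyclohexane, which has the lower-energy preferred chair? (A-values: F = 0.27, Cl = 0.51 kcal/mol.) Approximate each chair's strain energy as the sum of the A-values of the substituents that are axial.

At 1,3 positions (parity same): cis → (e,e or a,a); trans → (a,e or e,a).
Best chair for cis: E = 0.00 kcal/mol; best chair for trans: E = 0.27 kcal/mol.
The cis isomer is lower by 0.27 kcal/mol.

cis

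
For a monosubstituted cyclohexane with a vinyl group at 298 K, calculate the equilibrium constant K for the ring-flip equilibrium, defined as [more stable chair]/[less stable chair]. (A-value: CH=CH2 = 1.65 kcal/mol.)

One chair has the vinyl group axial (E = 1.65 kcal/mol) and the other has it equatorial (E = 0).
ΔG = 1.65 kcal/mol between the two chairs.
K = exp(ΔG/RT) with R = 1.987×10⁻³ kcal mol⁻¹ K⁻¹ and T = 298 K gives K ≈ 16.2.

K ≈ 16.2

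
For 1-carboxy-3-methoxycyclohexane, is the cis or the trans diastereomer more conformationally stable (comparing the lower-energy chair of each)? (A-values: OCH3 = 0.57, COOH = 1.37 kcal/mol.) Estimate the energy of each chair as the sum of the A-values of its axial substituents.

cis

At 1,3 positions (parity same): cis → (e,e or a,a); trans → (a,e or e,a).
Best chair for cis: E = 0.00 kcal/mol; best chair for trans: E = 0.57 kcal/mol.
The cis isomer is lower by 0.57 kcal/mol.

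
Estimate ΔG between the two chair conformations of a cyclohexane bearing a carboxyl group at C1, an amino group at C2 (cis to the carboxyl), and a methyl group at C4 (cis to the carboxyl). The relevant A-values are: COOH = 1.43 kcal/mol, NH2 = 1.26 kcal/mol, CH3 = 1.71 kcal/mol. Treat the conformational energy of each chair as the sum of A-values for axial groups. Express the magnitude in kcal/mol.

Chair I (carboxyl axial, amino equatorial, methyl equatorial): E = 1.43 kcal/mol.
Chair II (carboxyl equatorial, amino axial, methyl axial): E = 2.97 kcal/mol.
ΔE = 2.97 − 1.43 = 1.54 kcal/mol; chair I is more stable.

1.54 kcal/mol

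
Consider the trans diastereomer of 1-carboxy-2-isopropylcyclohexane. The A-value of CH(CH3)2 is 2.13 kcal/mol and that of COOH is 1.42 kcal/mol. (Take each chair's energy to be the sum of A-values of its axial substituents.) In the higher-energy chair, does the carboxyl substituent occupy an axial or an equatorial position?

C1 and C2 have opposite parity, so for the trans isomer the two substituents are e,e in one chair and a,a in the other.
Chair I (isopropyl axial, carboxyl axial): E = 3.55 kcal/mol.
Chair II (isopropyl equatorial, carboxyl equatorial): E = 0.00 kcal/mol.
Chair I is the less stable (higher-energy) conformer, and in that chair the carboxyl group is axial.

axial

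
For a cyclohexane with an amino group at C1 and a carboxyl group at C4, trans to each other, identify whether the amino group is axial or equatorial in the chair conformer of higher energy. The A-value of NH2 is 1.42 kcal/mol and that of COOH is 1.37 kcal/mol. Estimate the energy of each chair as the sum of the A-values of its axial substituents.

C1 and C4 have opposite parity, so for the trans isomer the two substituents are e,e in one chair and a,a in the other.
Chair I (amino axial, carboxyl axial): E = 2.79 kcal/mol.
Chair II (amino equatorial, carboxyl equatorial): E = 0.00 kcal/mol.
Chair I is the less stable (higher-energy) conformer, and in that chair the amino group is axial.

axial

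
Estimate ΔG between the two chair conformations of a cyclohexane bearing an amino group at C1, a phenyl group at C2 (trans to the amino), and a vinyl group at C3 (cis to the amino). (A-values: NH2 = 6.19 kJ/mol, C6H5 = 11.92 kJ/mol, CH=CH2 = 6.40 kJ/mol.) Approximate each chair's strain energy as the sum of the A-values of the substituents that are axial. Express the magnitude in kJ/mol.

Chair I (amino axial, phenyl axial, vinyl axial): E = 24.51 kJ/mol.
Chair II (amino equatorial, phenyl equatorial, vinyl equatorial): E = 0.00 kJ/mol.
ΔE = 24.51 − 0.00 = 24.51 kJ/mol; chair II is more stable.

24.51 kJ/mol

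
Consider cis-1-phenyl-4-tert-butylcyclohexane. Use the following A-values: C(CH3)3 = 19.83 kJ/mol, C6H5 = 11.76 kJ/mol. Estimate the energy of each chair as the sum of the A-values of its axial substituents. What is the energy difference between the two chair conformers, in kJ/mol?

8.07 kJ/mol

C1 and C4 have opposite parity, so for the cis isomer the two substituents are one axial and one equatorial in each chair.
Chair I (tert-butyl axial, phenyl equatorial): E = 19.83 kJ/mol.
Chair II (tert-butyl equatorial, phenyl axial): E = 11.76 kJ/mol.
ΔE = 19.83 − 11.76 = 8.07 kJ/mol; chair II is more stable.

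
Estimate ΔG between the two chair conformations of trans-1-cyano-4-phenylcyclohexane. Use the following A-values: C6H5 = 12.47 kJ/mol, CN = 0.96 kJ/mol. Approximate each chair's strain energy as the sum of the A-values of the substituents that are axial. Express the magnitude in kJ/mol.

C1 and C4 have opposite parity, so for the trans isomer the two substituents are e,e in one chair and a,a in the other.
Chair I (phenyl axial, cyano axial): E = 13.43 kJ/mol.
Chair II (phenyl equatorial, cyano equatorial): E = 0.00 kJ/mol.
ΔE = 13.43 − 0.00 = 13.43 kJ/mol; chair II is more stable.

13.43 kJ/mol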